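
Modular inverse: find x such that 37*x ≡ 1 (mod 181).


Use the extended Euclidean algorithm on (181, 37); each row r = 181*s + 37*t:
r=181, s=1, t=0
r=37, s=0, t=1
q=4: r=33, s=1, t=-4   [181*(1) + 37*(-4) = 33]
q=1: r=4, s=-1, t=5   [181*(-1) + 37*(5) = 4]
q=8: r=1, s=9, t=-44   [181*(9) + 37*(-44) = 1]
q=4: r=0, s=-37, t=181   [181*(-37) + 37*(181) = 0]
GCD = 1 with t = -44, so 37*(-44) ≡ 1 (mod 181)
Inverse = -44 mod 181 = 137
Check: 37 * 137 = 5069 ≡ 1 (mod 181)

37^(-1) ≡ 137 (mod 181)


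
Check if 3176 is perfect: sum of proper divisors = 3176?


Proper divisors of 3176: 1, 2, 4, 8, 397, 794, 1588
Sum = 1 + 2 + 4 + 8 + 397 + 794 + 1588 = 2794

No, 3176 is not perfect (2794 ≠ 3176)


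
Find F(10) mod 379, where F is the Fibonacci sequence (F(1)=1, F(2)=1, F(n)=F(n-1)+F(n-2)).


F(k) mod 379 for k=1..10:
1, 1, 2, 3, 5, 8, 13, 21, 34, 55
F(10) mod 379 = 55


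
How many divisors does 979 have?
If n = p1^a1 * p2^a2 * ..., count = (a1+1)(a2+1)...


979 = 11^1 × 89^1
d(979) = (1+1) × (1+1) = 4

4 divisors


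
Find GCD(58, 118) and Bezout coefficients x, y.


Tabular extended Euclidean (each row: r = 58*s + 118*t):
r=58, s=1, t=0
r=118, s=0, t=1
q=0: r=58, s=1, t=0   [58*(1) + 118*(0) = 58]
q=2: r=2, s=-2, t=1   [58*(-2) + 118*(1) = 2]
q=29: r=0, s=59, t=-29   [58*(59) + 118*(-29) = 0]
GCD = 2; from the row with r=2: x=-2, y=1
Check: 58*(-2) + 118*(1) = -116 + 118 = 2

GCD = 2, x = -2, y = 1


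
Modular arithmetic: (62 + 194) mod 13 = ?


62 + 194 = 256
256 mod 13 = 9


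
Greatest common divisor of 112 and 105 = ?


112 = 1 * 105 + 7
105 = 15 * 7 + 0
GCD = 7


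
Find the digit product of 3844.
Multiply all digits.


3 × 8 × 4 × 4 = 384


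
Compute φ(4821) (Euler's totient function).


4821 = 3 × 1607
Prime factors: 3, 1607
φ(4821) = 4821 × (1-1/3) × (1-1/1607)
= 4821 × 2/3 × 1606/1607 = 3212

φ(4821) = 3212


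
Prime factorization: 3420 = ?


3420 / 2 = 1710
1710 / 2 = 855
855 / 3 = 285
285 / 3 = 95
95 / 5 = 19
19 / 19 = 1
3420 = 2^2 × 3^2 × 5 × 19


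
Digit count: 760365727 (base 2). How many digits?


760365727 in base 2 = 101101010100100100001010011111
Number of digits = 30

30 digits (base 2)


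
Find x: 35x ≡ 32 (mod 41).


GCD(35, 41) = 1, unique solution
a^(-1) mod 41 = 34
x = 34 * 32 mod 41 = 22

x ≡ 22 (mod 41)


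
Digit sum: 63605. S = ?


6 + 3 + 6 + 0 + 5 = 20


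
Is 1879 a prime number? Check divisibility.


Check divisors up to sqrt(1879) = 43.3474
No divisors found.
1879 is prime.

Yes, 1879 is prime


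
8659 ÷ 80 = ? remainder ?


8659 = 80 * 108 + 19
Check: 8640 + 19 = 8659

q = 108, r = 19


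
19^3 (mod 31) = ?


19^1 mod 31 = 19
19^2 mod 31 = 20
19^3 mod 31 = 8


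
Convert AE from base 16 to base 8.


AE (base 16) = 174 (decimal)
174 (decimal) = 256 (base 8)


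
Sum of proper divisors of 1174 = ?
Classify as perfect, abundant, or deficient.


Proper divisors: 1, 2, 587
Sum = 1 + 2 + 587 = 590
590 < 1174 → deficient

s(1174) = 590 (deficient)


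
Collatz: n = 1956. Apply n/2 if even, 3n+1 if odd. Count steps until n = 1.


1956 → 978 → 489 → 1468 → 734 → 367 → 1102 → 551 → 1654 → 827 → 2482 → 1241 → 3724 → 1862 → 931 → 2794 → 1397 → 4192 → 2096 → 1048 → 524 → 262 → 131 → 394 → 197 → 592 → 296 → 148 → 74 → 37 → 112 → 56 → 28 → 14 → 7 → 22 → 11 → 34 → 17 → 52 → 26 → 13 → 40 → 20 → 10 → 5 → 16 → 8 → 4 → 2 → 1
Total steps = 50

50 steps


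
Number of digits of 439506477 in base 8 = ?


439506477 in base 8 = 3214453055
Number of digits = 10

10 digits (base 8)


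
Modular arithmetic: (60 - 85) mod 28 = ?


60 - 85 = -25
-25 mod 28 = 3


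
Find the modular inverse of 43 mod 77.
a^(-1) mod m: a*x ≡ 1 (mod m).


Use the extended Euclidean algorithm on (77, 43); each row r = 77*s + 43*t:
r=77, s=1, t=0
r=43, s=0, t=1
q=1: r=34, s=1, t=-1   [77*(1) + 43*(-1) = 34]
q=1: r=9, s=-1, t=2   [77*(-1) + 43*(2) = 9]
q=3: r=7, s=4, t=-7   [77*(4) + 43*(-7) = 7]
q=1: r=2, s=-5, t=9   [77*(-5) + 43*(9) = 2]
q=3: r=1, s=19, t=-34   [77*(19) + 43*(-34) = 1]
q=2: r=0, s=-43, t=77   [77*(-43) + 43*(77) = 0]
GCD = 1 with t = -34, so 43*(-34) ≡ 1 (mod 77)
Inverse = -34 mod 77 = 43
Check: 43 * 43 = 1849 ≡ 1 (mod 77)

43^(-1) ≡ 43 (mod 77)


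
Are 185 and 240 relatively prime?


Euclidean algorithm:
240 = 1 * 185 + 55
185 = 3 * 55 + 20
55 = 2 * 20 + 15
20 = 1 * 15 + 5
15 = 3 * 5 + 0
GCD(185, 240) = 5

No, not coprime (GCD = 5)


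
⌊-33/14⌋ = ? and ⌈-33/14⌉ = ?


-33/14 = -2.3571
floor = -3
ceil = -2

floor = -3, ceil = -2


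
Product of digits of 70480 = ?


7 × 0 × 4 × 8 × 0 = 0


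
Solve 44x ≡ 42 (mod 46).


GCD(44, 46) = 2 divides 42
Divide: 22x ≡ 21 (mod 23)
x ≡ 2 (mod 23)


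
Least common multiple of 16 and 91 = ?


GCD(16, 91) = 1
LCM = 16*91/1 = 1456/1 = 1456

LCM = 1456


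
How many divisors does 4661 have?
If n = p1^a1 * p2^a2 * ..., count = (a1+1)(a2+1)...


4661 = 59^1 × 79^1
d(4661) = (1+1) × (1+1) = 4

4 divisors


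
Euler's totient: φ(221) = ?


221 = 13 × 17
Prime factors: 13, 17
φ(221) = 221 × (1-1/13) × (1-1/17)
= 221 × 12/13 × 16/17 = 192

φ(221) = 192


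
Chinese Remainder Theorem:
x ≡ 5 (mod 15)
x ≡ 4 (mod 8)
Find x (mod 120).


M = 15*8 = 120
M1 = M/15 = 8, M2 = M/8 = 15
M1^(-1) mod 15 = 2, M2^(-1) mod 8 = 7
x = 5*8*2 + 4*15*7 = 500
500 mod 120 = 20
Check: 20 mod 15 = 5 ✓, 20 mod 8 = 4 ✓

x ≡ 20 (mod 120)


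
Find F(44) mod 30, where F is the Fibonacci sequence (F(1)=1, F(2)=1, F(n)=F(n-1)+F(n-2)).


F(k) mod 30 for k=1..44:
1, 1, 2, 3, 5, 8, 13, 21, 4, 25, 29, 24, 23, 17, 10, 27, 7, 4, 11, 15, 26, 11, 7, 18, 25, 13, 8, 21, 29, 20, 19, 9, 28, 7, 5, 12, 17, 29, 16, 15, 1, 16, 17, 3
F(44) mod 30 = 3


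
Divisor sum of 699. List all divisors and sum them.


Divisors of 699: 1, 3, 233, 699
Sum = 1 + 3 + 233 + 699 = 936

σ(699) = 936


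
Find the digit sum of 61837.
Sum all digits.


6 + 1 + 8 + 3 + 7 = 25


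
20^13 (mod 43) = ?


20^1 mod 43 = 20
20^2 mod 43 = 13
20^3 mod 43 = 2
20^4 mod 43 = 40
20^5 mod 43 = 26
20^6 mod 43 = 4
20^7 mod 43 = 37
20^8 mod 43 = 9
20^9 mod 43 = 8
20^10 mod 43 = 31
20^11 mod 43 = 18
20^12 mod 43 = 16
20^13 mod 43 = 19


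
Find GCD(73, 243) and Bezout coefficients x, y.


Tabular extended Euclidean (each row: r = 73*s + 243*t):
r=73, s=1, t=0
r=243, s=0, t=1
q=0: r=73, s=1, t=0   [73*(1) + 243*(0) = 73]
q=3: r=24, s=-3, t=1   [73*(-3) + 243*(1) = 24]
q=3: r=1, s=10, t=-3   [73*(10) + 243*(-3) = 1]
q=24: r=0, s=-243, t=73   [73*(-243) + 243*(73) = 0]
GCD = 1; from the row with r=1: x=10, y=-3
Check: 73*(10) + 243*(-3) = 730 - 729 = 1

GCD = 1, x = 10, y = -3


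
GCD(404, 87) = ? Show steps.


404 = 4 * 87 + 56
87 = 1 * 56 + 31
56 = 1 * 31 + 25
31 = 1 * 25 + 6
25 = 4 * 6 + 1
6 = 6 * 1 + 0
GCD = 1


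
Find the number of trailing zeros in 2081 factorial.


floor(2081/5) = 416
floor(2081/25) = 83
floor(2081/125) = 16
floor(2081/625) = 3
Total = 518

518 trailing zeros


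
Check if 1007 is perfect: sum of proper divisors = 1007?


Proper divisors of 1007: 1, 19, 53
Sum = 1 + 19 + 53 = 73

No, 1007 is not perfect (73 ≠ 1007)


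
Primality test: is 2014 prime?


2014 / 2 = 1007 (exact division)
2014 is NOT prime.

No, 2014 is not prime


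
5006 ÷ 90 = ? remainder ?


5006 = 90 * 55 + 56
Check: 4950 + 56 = 5006

q = 55, r = 56


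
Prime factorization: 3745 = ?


3745 / 5 = 749
749 / 7 = 107
107 / 107 = 1
3745 = 5 × 7 × 107


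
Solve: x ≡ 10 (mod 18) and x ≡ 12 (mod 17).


M = 18*17 = 306
M1 = M/18 = 17, M2 = M/17 = 18
M1^(-1) mod 18 = 17, M2^(-1) mod 17 = 1
x = 10*17*17 + 12*18*1 = 3106
3106 mod 306 = 46
Check: 46 mod 18 = 10 ✓, 46 mod 17 = 12 ✓

x ≡ 46 (mod 306)


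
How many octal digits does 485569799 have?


485569799 in base 8 = 3474232407
Number of digits = 10

10 digits (base 8)


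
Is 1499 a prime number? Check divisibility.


Check divisors up to sqrt(1499) = 38.7169
No divisors found.
1499 is prime.

Yes, 1499 is prime


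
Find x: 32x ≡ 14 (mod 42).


GCD(32, 42) = 2 divides 14
Divide: 16x ≡ 7 (mod 21)
x ≡ 7 (mod 21)


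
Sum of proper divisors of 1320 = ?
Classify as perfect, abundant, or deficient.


Proper divisors: 1, 2, 3, 4, 5, 6, 8, 10, 11, 12, 15, 20, 22, 24, 30, 33, 40, 44, 55, 60, 66, 88, 110, 120, 132, 165, 220, 264, 330, 440, 660
Sum = 1 + 2 + 3 + 4 + 5 + 6 + 8 + 10 + 11 + 12 + 15 + 20 + 22 + 24 + 30 + 33 + 40 + 44 + 55 + 60 + 66 + 88 + 110 + 120 + 132 + 165 + 220 + 264 + 330 + 440 + 660 = 3000
3000 > 1320 → abundant

s(1320) = 3000 (abundant)


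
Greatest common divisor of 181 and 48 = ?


181 = 3 * 48 + 37
48 = 1 * 37 + 11
37 = 3 * 11 + 4
11 = 2 * 4 + 3
4 = 1 * 3 + 1
3 = 3 * 1 + 0
GCD = 1


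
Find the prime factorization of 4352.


4352 / 2 = 2176
2176 / 2 = 1088
1088 / 2 = 544
544 / 2 = 272
272 / 2 = 136
136 / 2 = 68
68 / 2 = 34
34 / 2 = 17
17 / 17 = 1
4352 = 2^8 × 17


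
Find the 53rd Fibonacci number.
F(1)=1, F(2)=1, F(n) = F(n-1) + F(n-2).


Sequence: 1, 1, 2, 3, 5, 8, 13, 21, 34, 55, 89, 144, 233, 377, 610, 987, 1597, 2584, 4181, 6765, 10946, 17711, 28657, 46368, 75025, 121393, 196418, 317811, 514229, 832040, 1346269, 2178309, 3524578, 5702887, 9227465, 14930352, 24157817, 39088169, 63245986, 102334155, 165580141, 267914296, 433494437, 701408733, 1134903170, 1836311903, 2971215073, 4807526976, 7778742049, 12586269025, 20365011074, 32951280099, 53316291173
F(53) = 53316291173


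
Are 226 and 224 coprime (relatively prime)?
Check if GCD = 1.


Euclidean algorithm:
226 = 1 * 224 + 2
224 = 112 * 2 + 0
GCD(226, 224) = 2

No, not coprime (GCD = 2)


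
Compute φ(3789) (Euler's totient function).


3789 = 3^2 × 421
Prime factors: 3, 421
φ(3789) = 3789 × (1-1/3) × (1-1/421)
= 3789 × 2/3 × 420/421 = 2520

φ(3789) = 2520


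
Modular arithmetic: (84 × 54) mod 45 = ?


84 × 54 = 4536
4536 mod 45 = 36


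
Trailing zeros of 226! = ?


floor(226/5) = 45
floor(226/25) = 9
floor(226/125) = 1
Total = 55

55 trailing zeros


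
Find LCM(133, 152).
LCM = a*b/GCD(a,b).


GCD(133, 152) = 19
LCM = 133*152/19 = 20216/19 = 1064

LCM = 1064


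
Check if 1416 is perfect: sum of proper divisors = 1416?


Proper divisors of 1416: 1, 2, 3, 4, 6, 8, 12, 24, 59, 118, 177, 236, 354, 472, 708
Sum = 1 + 2 + 3 + 4 + 6 + 8 + 12 + 24 + 59 + 118 + 177 + 236 + 354 + 472 + 708 = 2184

No, 1416 is not perfect (2184 ≠ 1416)


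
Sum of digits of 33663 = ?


3 + 3 + 6 + 6 + 3 = 21


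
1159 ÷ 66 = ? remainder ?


1159 = 66 * 17 + 37
Check: 1122 + 37 = 1159

q = 17, r = 37


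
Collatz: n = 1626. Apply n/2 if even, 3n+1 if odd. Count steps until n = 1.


1626 → 813 → 2440 → 1220 → 610 → 305 → 916 → 458 → 229 → 688 → 344 → 172 → 86 → 43 → 130 → 65 → 196 → 98 → 49 → 148 → 74 → 37 → 112 → 56 → 28 → 14 → 7 → 22 → 11 → 34 → 17 → 52 → 26 → 13 → 40 → 20 → 10 → 5 → 16 → 8 → 4 → 2 → 1
Total steps = 42

42 steps


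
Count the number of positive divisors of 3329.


3329 = 3329^1
d(3329) = (1+1) = 2

2 divisors


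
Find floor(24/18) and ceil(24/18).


24/18 = 1.3333
floor = 1
ceil = 2

floor = 1, ceil = 2


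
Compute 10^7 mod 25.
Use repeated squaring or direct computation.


10^1 mod 25 = 10
10^2 mod 25 = 0
10^3 mod 25 = 0
10^4 mod 25 = 0
10^5 mod 25 = 0
10^6 mod 25 = 0
10^7 mod 25 = 0


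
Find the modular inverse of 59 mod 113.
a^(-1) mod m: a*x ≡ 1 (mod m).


Use the extended Euclidean algorithm on (113, 59); each row r = 113*s + 59*t:
r=113, s=1, t=0
r=59, s=0, t=1
q=1: r=54, s=1, t=-1   [113*(1) + 59*(-1) = 54]
q=1: r=5, s=-1, t=2   [113*(-1) + 59*(2) = 5]
q=10: r=4, s=11, t=-21   [113*(11) + 59*(-21) = 4]
q=1: r=1, s=-12, t=23   [113*(-12) + 59*(23) = 1]
q=4: r=0, s=59, t=-113   [113*(59) + 59*(-113) = 0]
GCD = 1 with t = 23, so 59*(23) ≡ 1 (mod 113)
Inverse = 23 mod 113 = 23
Check: 59 * 23 = 1357 ≡ 1 (mod 113)

59^(-1) ≡ 23 (mod 113)


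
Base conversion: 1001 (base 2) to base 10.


1001 (base 2) = 9 (decimal)
9 (decimal) = 9 (base 10)


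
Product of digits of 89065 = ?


8 × 9 × 0 × 6 × 5 = 0


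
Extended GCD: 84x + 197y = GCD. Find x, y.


Tabular extended Euclidean (each row: r = 84*s + 197*t):
r=84, s=1, t=0
r=197, s=0, t=1
q=0: r=84, s=1, t=0   [84*(1) + 197*(0) = 84]
q=2: r=29, s=-2, t=1   [84*(-2) + 197*(1) = 29]
q=2: r=26, s=5, t=-2   [84*(5) + 197*(-2) = 26]
q=1: r=3, s=-7, t=3   [84*(-7) + 197*(3) = 3]
q=8: r=2, s=61, t=-26   [84*(61) + 197*(-26) = 2]
q=1: r=1, s=-68, t=29   [84*(-68) + 197*(29) = 1]
q=2: r=0, s=197, t=-84   [84*(197) + 197*(-84) = 0]
GCD = 1; from the row with r=1: x=-68, y=29
Check: 84*(-68) + 197*(29) = -5712 + 5713 = 1

GCD = 1, x = -68, y = 29


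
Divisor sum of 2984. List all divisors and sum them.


Divisors of 2984: 1, 2, 4, 8, 373, 746, 1492, 2984
Sum = 1 + 2 + 4 + 8 + 373 + 746 + 1492 + 2984 = 5610

σ(2984) = 5610


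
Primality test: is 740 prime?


740 / 2 = 370 (exact division)
740 is NOT prime.

No, 740 is not prime


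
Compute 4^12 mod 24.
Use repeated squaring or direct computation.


4^1 mod 24 = 4
4^2 mod 24 = 16
4^3 mod 24 = 16
4^4 mod 24 = 16
4^5 mod 24 = 16
4^6 mod 24 = 16
4^7 mod 24 = 16
4^8 mod 24 = 16
4^9 mod 24 = 16
4^10 mod 24 = 16
4^11 mod 24 = 16
4^12 mod 24 = 16


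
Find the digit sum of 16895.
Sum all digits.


1 + 6 + 8 + 9 + 5 = 29


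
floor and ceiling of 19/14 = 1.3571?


19/14 = 1.3571
floor = 1
ceil = 2

floor = 1, ceil = 2


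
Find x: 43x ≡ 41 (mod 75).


GCD(43, 75) = 1, unique solution
a^(-1) mod 75 = 7
x = 7 * 41 mod 75 = 62

x ≡ 62 (mod 75)


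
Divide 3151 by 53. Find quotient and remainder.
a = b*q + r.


3151 = 53 * 59 + 24
Check: 3127 + 24 = 3151

q = 59, r = 24


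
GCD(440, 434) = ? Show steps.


440 = 1 * 434 + 6
434 = 72 * 6 + 2
6 = 3 * 2 + 0
GCD = 2


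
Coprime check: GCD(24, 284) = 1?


Euclidean algorithm:
284 = 11 * 24 + 20
24 = 1 * 20 + 4
20 = 5 * 4 + 0
GCD(24, 284) = 4

No, not coprime (GCD = 4)


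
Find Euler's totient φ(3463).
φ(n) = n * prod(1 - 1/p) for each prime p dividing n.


3463 = 3463
Prime factors: 3463
φ(3463) = 3463 × (1-1/3463)
= 3463 × 3462/3463 = 3462

φ(3463) = 3462


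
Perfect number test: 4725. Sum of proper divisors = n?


Proper divisors of 4725: 1, 3, 5, 7, 9, 15, 21, 25, 27, 35, 45, 63, 75, 105, 135, 175, 189, 225, 315, 525, 675, 945, 1575
Sum = 1 + 3 + 5 + 7 + 9 + 15 + 21 + 25 + 27 + 35 + 45 + 63 + 75 + 105 + 135 + 175 + 189 + 225 + 315 + 525 + 675 + 945 + 1575 = 5195

No, 4725 is not perfect (5195 ≠ 4725)


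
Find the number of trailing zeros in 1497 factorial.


floor(1497/5) = 299
floor(1497/25) = 59
floor(1497/125) = 11
floor(1497/625) = 2
Total = 371

371 trailing zeros


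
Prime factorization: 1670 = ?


1670 / 2 = 835
835 / 5 = 167
167 / 167 = 1
1670 = 2 × 5 × 167


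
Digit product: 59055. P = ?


5 × 9 × 0 × 5 × 5 = 0


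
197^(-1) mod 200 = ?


Use the extended Euclidean algorithm on (200, 197); each row r = 200*s + 197*t:
r=200, s=1, t=0
r=197, s=0, t=1
q=1: r=3, s=1, t=-1   [200*(1) + 197*(-1) = 3]
q=65: r=2, s=-65, t=66   [200*(-65) + 197*(66) = 2]
q=1: r=1, s=66, t=-67   [200*(66) + 197*(-67) = 1]
q=2: r=0, s=-197, t=200   [200*(-197) + 197*(200) = 0]
GCD = 1 with t = -67, so 197*(-67) ≡ 1 (mod 200)
Inverse = -67 mod 200 = 133
Check: 197 * 133 = 26201 ≡ 1 (mod 200)

197^(-1) ≡ 133 (mod 200)


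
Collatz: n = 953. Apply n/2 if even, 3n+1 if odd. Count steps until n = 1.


953 → 2860 → 1430 → 715 → 2146 → 1073 → 3220 → 1610 → 805 → 2416 → 1208 → 604 → 302 → 151 → 454 → 227 → 682 → 341 → 1024 → 512 → 256 → 128 → 64 → 32 → 16 → 8 → 4 → 2 → 1
Total steps = 28

28 steps


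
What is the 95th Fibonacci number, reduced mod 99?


F(k) mod 99 for k=1..95:
1, 1, 2, 3, 5, 8, 13, 21, 34, 55, 89, 45, 35, 80, 16, 96, 13, 10, 23, 33, 56, 89, 46, 36, 82, 19, 2, 21, 23, 44, 67, 12, 79, 91, 71, 63, 35, 98, 34, 33, 67, 1, 68, 69, 38, 8, 46, 54, 1, 55, 56, 12, 68, 80, 49, 30, 79, 10, 89, 0, 89, 89, 79, 69, 49, 19, 68, 87, 56, 44, 1, 45, 46, 91, 38, 30, 68, 98, 67, 66, 34, 1, 35, 36, 71, 8, 79, 87, 67, 55, 23, 78, 2, 80, 82
F(95) mod 99 = 82


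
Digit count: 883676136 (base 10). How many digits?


883676136 has 9 digits in base 10
floor(log10(883676136)) + 1 = floor(8.9463) + 1 = 9

9 digits (base 10)


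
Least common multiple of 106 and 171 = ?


GCD(106, 171) = 1
LCM = 106*171/1 = 18126/1 = 18126

LCM = 18126


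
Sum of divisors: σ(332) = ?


Divisors of 332: 1, 2, 4, 83, 166, 332
Sum = 1 + 2 + 4 + 83 + 166 + 332 = 588

σ(332) = 588


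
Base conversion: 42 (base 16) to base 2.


42 (base 16) = 66 (decimal)
66 (decimal) = 1000010 (base 2)


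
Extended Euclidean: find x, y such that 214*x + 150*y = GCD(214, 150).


Tabular extended Euclidean (each row: r = 214*s + 150*t):
r=214, s=1, t=0
r=150, s=0, t=1
q=1: r=64, s=1, t=-1   [214*(1) + 150*(-1) = 64]
q=2: r=22, s=-2, t=3   [214*(-2) + 150*(3) = 22]
q=2: r=20, s=5, t=-7   [214*(5) + 150*(-7) = 20]
q=1: r=2, s=-7, t=10   [214*(-7) + 150*(10) = 2]
q=10: r=0, s=75, t=-107   [214*(75) + 150*(-107) = 0]
GCD = 2; from the row with r=2: x=-7, y=10
Check: 214*(-7) + 150*(10) = -1498 + 1500 = 2

GCD = 2, x = -7, y = 10


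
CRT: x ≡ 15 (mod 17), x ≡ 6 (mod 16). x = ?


M = 17*16 = 272
M1 = M/17 = 16, M2 = M/16 = 17
M1^(-1) mod 17 = 16, M2^(-1) mod 16 = 1
x = 15*16*16 + 6*17*1 = 3942
3942 mod 272 = 134
Check: 134 mod 17 = 15 ✓, 134 mod 16 = 6 ✓

x ≡ 134 (mod 272)


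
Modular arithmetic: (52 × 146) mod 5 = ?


52 × 146 = 7592
7592 mod 5 = 2


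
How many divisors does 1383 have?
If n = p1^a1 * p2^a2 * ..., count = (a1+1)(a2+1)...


1383 = 3^1 × 461^1
d(1383) = (1+1) × (1+1) = 4

4 divisors


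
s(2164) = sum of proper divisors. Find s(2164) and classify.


Proper divisors: 1, 2, 4, 541, 1082
Sum = 1 + 2 + 4 + 541 + 1082 = 1630
1630 < 2164 → deficient

s(2164) = 1630 (deficient)


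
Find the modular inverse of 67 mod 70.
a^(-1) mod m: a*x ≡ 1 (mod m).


Use the extended Euclidean algorithm on (70, 67); each row r = 70*s + 67*t:
r=70, s=1, t=0
r=67, s=0, t=1
q=1: r=3, s=1, t=-1   [70*(1) + 67*(-1) = 3]
q=22: r=1, s=-22, t=23   [70*(-22) + 67*(23) = 1]
q=3: r=0, s=67, t=-70   [70*(67) + 67*(-70) = 0]
GCD = 1 with t = 23, so 67*(23) ≡ 1 (mod 70)
Inverse = 23 mod 70 = 23
Check: 67 * 23 = 1541 ≡ 1 (mod 70)

67^(-1) ≡ 23 (mod 70)


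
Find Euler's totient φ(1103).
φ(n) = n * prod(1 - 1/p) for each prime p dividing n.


1103 = 1103
Prime factors: 1103
φ(1103) = 1103 × (1-1/1103)
= 1103 × 1102/1103 = 1102

φ(1103) = 1102


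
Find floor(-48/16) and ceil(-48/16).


-48/16 = -3.0000
floor = -3
ceil = -3

floor = -3, ceil = -3


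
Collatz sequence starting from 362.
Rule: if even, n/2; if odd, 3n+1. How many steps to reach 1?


362 → 181 → 544 → 272 → 136 → 68 → 34 → 17 → 52 → 26 → 13 → 40 → 20 → 10 → 5 → 16 → 8 → 4 → 2 → 1
Total steps = 19

19 steps


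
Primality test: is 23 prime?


Check divisors up to sqrt(23) = 4.7958
No divisors found.
23 is prime.

Yes, 23 is prime


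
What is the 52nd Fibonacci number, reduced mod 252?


F(k) mod 252 for k=1..52:
1, 1, 2, 3, 5, 8, 13, 21, 34, 55, 89, 144, 233, 125, 106, 231, 85, 64, 149, 213, 110, 71, 181, 0, 181, 181, 110, 39, 149, 188, 85, 21, 106, 127, 233, 108, 89, 197, 34, 231, 13, 244, 5, 249, 2, 251, 1, 0, 1, 1, 2, 3
F(52) mod 252 = 3


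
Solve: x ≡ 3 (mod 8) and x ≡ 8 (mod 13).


M = 8*13 = 104
M1 = M/8 = 13, M2 = M/13 = 8
M1^(-1) mod 8 = 5, M2^(-1) mod 13 = 5
x = 3*13*5 + 8*8*5 = 515
515 mod 104 = 99
Check: 99 mod 8 = 3 ✓, 99 mod 13 = 8 ✓

x ≡ 99 (mod 104)


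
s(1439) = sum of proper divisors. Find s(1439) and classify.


Proper divisors: 1
Sum = 1 = 1
1 < 1439 → deficient

s(1439) = 1 (deficient)


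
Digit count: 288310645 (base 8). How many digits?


288310645 in base 8 = 2113642565
Number of digits = 10

10 digits (base 8)


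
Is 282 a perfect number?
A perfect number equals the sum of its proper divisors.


Proper divisors of 282: 1, 2, 3, 6, 47, 94, 141
Sum = 1 + 2 + 3 + 6 + 47 + 94 + 141 = 294

No, 282 is not perfect (294 ≠ 282)


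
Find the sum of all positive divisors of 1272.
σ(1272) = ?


Divisors of 1272: 1, 2, 3, 4, 6, 8, 12, 24, 53, 106, 159, 212, 318, 424, 636, 1272
Sum = 1 + 2 + 3 + 4 + 6 + 8 + 12 + 24 + 53 + 106 + 159 + 212 + 318 + 424 + 636 + 1272 = 3240

σ(1272) = 3240


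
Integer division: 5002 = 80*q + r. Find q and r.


5002 = 80 * 62 + 42
Check: 4960 + 42 = 5002

q = 62, r = 42


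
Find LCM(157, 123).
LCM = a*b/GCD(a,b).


GCD(157, 123) = 1
LCM = 157*123/1 = 19311/1 = 19311

LCM = 19311


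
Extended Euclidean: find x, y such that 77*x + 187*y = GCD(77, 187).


Tabular extended Euclidean (each row: r = 77*s + 187*t):
r=77, s=1, t=0
r=187, s=0, t=1
q=0: r=77, s=1, t=0   [77*(1) + 187*(0) = 77]
q=2: r=33, s=-2, t=1   [77*(-2) + 187*(1) = 33]
q=2: r=11, s=5, t=-2   [77*(5) + 187*(-2) = 11]
q=3: r=0, s=-17, t=7   [77*(-17) + 187*(7) = 0]
GCD = 11; from the row with r=11: x=5, y=-2
Check: 77*(5) + 187*(-2) = 385 - 374 = 11

GCD = 11, x = 5, y = -2


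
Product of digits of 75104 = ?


7 × 5 × 1 × 0 × 4 = 0


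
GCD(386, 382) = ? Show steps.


386 = 1 * 382 + 4
382 = 95 * 4 + 2
4 = 2 * 2 + 0
GCD = 2


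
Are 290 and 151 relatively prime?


Euclidean algorithm:
290 = 1 * 151 + 139
151 = 1 * 139 + 12
139 = 11 * 12 + 7
12 = 1 * 7 + 5
7 = 1 * 5 + 2
5 = 2 * 2 + 1
2 = 2 * 1 + 0
GCD(290, 151) = 1

Yes, coprime (GCD = 1)


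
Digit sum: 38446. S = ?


3 + 8 + 4 + 4 + 6 = 25


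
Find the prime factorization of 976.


976 / 2 = 488
488 / 2 = 244
244 / 2 = 122
122 / 2 = 61
61 / 61 = 1
976 = 2^4 × 61


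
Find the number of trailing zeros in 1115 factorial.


floor(1115/5) = 223
floor(1115/25) = 44
floor(1115/125) = 8
floor(1115/625) = 1
Total = 276

276 trailing zeros


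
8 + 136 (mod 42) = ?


8 + 136 = 144
144 mod 42 = 18


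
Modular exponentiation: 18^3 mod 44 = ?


18^1 mod 44 = 18
18^2 mod 44 = 16
18^3 mod 44 = 24


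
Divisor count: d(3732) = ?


3732 = 2^2 × 3^1 × 311^1
d(3732) = (2+1) × (1+1) × (1+1) = 12

12 divisors


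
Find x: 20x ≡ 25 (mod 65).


GCD(20, 65) = 5 divides 25
Divide: 4x ≡ 5 (mod 13)
x ≡ 11 (mod 13)


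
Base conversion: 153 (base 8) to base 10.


153 (base 8) = 107 (decimal)
107 (decimal) = 107 (base 10)


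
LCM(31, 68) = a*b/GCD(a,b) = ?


GCD(31, 68) = 1
LCM = 31*68/1 = 2108/1 = 2108

LCM = 2108


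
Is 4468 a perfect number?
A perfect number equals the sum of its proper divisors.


Proper divisors of 4468: 1, 2, 4, 1117, 2234
Sum = 1 + 2 + 4 + 1117 + 2234 = 3358

No, 4468 is not perfect (3358 ≠ 4468)


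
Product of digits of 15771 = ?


1 × 5 × 7 × 7 × 1 = 245


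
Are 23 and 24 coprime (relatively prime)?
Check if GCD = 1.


Euclidean algorithm:
24 = 1 * 23 + 1
23 = 23 * 1 + 0
GCD(23, 24) = 1

Yes, coprime (GCD = 1)


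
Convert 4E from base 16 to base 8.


4E (base 16) = 78 (decimal)
78 (decimal) = 116 (base 8)


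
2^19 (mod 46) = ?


2^1 mod 46 = 2
2^2 mod 46 = 4
2^3 mod 46 = 8
2^4 mod 46 = 16
2^5 mod 46 = 32
2^6 mod 46 = 18
2^7 mod 46 = 36
2^8 mod 46 = 26
2^9 mod 46 = 6
2^10 mod 46 = 12
2^11 mod 46 = 24
2^12 mod 46 = 2
2^13 mod 46 = 4
2^14 mod 46 = 8
2^15 mod 46 = 16
2^16 mod 46 = 32
2^17 mod 46 = 18
2^18 mod 46 = 36
2^19 mod 46 = 26


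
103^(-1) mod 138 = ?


Use the extended Euclidean algorithm on (138, 103); each row r = 138*s + 103*t:
r=138, s=1, t=0
r=103, s=0, t=1
q=1: r=35, s=1, t=-1   [138*(1) + 103*(-1) = 35]
q=2: r=33, s=-2, t=3   [138*(-2) + 103*(3) = 33]
q=1: r=2, s=3, t=-4   [138*(3) + 103*(-4) = 2]
q=16: r=1, s=-50, t=67   [138*(-50) + 103*(67) = 1]
q=2: r=0, s=103, t=-138   [138*(103) + 103*(-138) = 0]
GCD = 1 with t = 67, so 103*(67) ≡ 1 (mod 138)
Inverse = 67 mod 138 = 67
Check: 103 * 67 = 6901 ≡ 1 (mod 138)

103^(-1) ≡ 67 (mod 138)


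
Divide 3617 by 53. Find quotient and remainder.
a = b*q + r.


3617 = 53 * 68 + 13
Check: 3604 + 13 = 3617

q = 68, r = 13


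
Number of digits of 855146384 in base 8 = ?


855146384 in base 8 = 6276077620
Number of digits = 10

10 digits (base 8)


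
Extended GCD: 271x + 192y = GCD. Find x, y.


Tabular extended Euclidean (each row: r = 271*s + 192*t):
r=271, s=1, t=0
r=192, s=0, t=1
q=1: r=79, s=1, t=-1   [271*(1) + 192*(-1) = 79]
q=2: r=34, s=-2, t=3   [271*(-2) + 192*(3) = 34]
q=2: r=11, s=5, t=-7   [271*(5) + 192*(-7) = 11]
q=3: r=1, s=-17, t=24   [271*(-17) + 192*(24) = 1]
q=11: r=0, s=192, t=-271   [271*(192) + 192*(-271) = 0]
GCD = 1; from the row with r=1: x=-17, y=24
Check: 271*(-17) + 192*(24) = -4607 + 4608 = 1

GCD = 1, x = -17, y = 24


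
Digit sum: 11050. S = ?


1 + 1 + 0 + 5 + 0 = 7


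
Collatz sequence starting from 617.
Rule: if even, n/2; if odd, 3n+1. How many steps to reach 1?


617 → 1852 → 926 → 463 → 1390 → 695 → 2086 → 1043 → 3130 → 1565 → 4696 → 2348 → 1174 → 587 → 1762 → 881 → 2644 → 1322 → 661 → 1984 → 992 → 496 → 248 → 124 → 62 → 31 → 94 → 47 → 142 → 71 → 214 → 107 → 322 → 161 → 484 → 242 → 121 → 364 → 182 → 91 → 274 → 137 → 412 → 206 → 103 → 310 → 155 → 466 → 233 → 700 → 350 → 175 → 526 → 263 → 790 → 395 → 1186 → 593 → 1780 → 890 → 445 → 1336 → 668 → 334 → 167 → 502 → 251 → 754 → 377 → 1132 → 566 → 283 → 850 → 425 → 1276 → 638 → 319 → 958 → 479 → 1438 → 719 → 2158 → 1079 → 3238 → 1619 → 4858 → 2429 → 7288 → 3644 → 1822 → 911 → 2734 → 1367 → 4102 → 2051 → 6154 → 3077 → 9232 → 4616 → 2308 → 1154 → 577 → 1732 → 866 → 433 → 1300 → 650 → 325 → 976 → 488 → 244 → 122 → 61 → 184 → 92 → 46 → 23 → 70 → 35 → 106 → 53 → 160 → 80 → 40 → 20 → 10 → 5 → 16 → 8 → 4 → 2 → 1
Total steps = 131

131 steps


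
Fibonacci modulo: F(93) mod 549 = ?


F(k) mod 549 for k=1..93:
1, 1, 2, 3, 5, 8, 13, 21, 34, 55, 89, 144, 233, 377, 61, 438, 499, 388, 338, 177, 515, 143, 109, 252, 361, 64, 425, 489, 365, 305, 121, 426, 547, 424, 422, 297, 170, 467, 88, 6, 94, 100, 194, 294, 488, 233, 172, 405, 28, 433, 461, 345, 257, 53, 310, 363, 124, 487, 62, 0, 62, 62, 124, 186, 310, 496, 257, 204, 461, 116, 28, 144, 172, 316, 488, 255, 194, 449, 94, 543, 88, 82, 170, 252, 422, 125, 547, 123, 121, 244, 365, 60, 425
F(93) mod 549 = 425


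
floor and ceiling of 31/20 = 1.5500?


31/20 = 1.5500
floor = 1
ceil = 2

floor = 1, ceil = 2


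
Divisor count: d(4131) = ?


4131 = 3^5 × 17^1
d(4131) = (5+1) × (1+1) = 12

12 divisors


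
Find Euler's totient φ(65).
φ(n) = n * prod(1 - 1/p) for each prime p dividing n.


65 = 5 × 13
Prime factors: 5, 13
φ(65) = 65 × (1-1/5) × (1-1/13)
= 65 × 4/5 × 12/13 = 48

φ(65) = 48


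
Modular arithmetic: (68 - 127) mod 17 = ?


68 - 127 = -59
-59 mod 17 = 9


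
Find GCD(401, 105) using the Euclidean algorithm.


401 = 3 * 105 + 86
105 = 1 * 86 + 19
86 = 4 * 19 + 10
19 = 1 * 10 + 9
10 = 1 * 9 + 1
9 = 9 * 1 + 0
GCD = 1


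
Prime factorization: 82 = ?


82 / 2 = 41
41 / 41 = 1
82 = 2 × 41


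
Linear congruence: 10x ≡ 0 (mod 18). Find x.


GCD(10, 18) = 2 divides 0
Divide: 5x ≡ 0 (mod 9)
x ≡ 0 (mod 9)


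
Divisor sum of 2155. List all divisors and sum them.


Divisors of 2155: 1, 5, 431, 2155
Sum = 1 + 5 + 431 + 2155 = 2592

σ(2155) = 2592


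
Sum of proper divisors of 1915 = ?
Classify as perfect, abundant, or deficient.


Proper divisors: 1, 5, 383
Sum = 1 + 5 + 383 = 389
389 < 1915 → deficient

s(1915) = 389 (deficient)


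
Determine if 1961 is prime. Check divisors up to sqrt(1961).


1961 / 37 = 53 (exact division)
1961 is NOT prime.

No, 1961 is not prime


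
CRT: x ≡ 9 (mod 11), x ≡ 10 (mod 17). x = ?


M = 11*17 = 187
M1 = M/11 = 17, M2 = M/17 = 11
M1^(-1) mod 11 = 2, M2^(-1) mod 17 = 14
x = 9*17*2 + 10*11*14 = 1846
1846 mod 187 = 163
Check: 163 mod 11 = 9 ✓, 163 mod 17 = 10 ✓

x ≡ 163 (mod 187)


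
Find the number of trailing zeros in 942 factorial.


floor(942/5) = 188
floor(942/25) = 37
floor(942/125) = 7
floor(942/625) = 1
Total = 233

233 trailing zeros


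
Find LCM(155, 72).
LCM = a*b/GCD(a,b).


GCD(155, 72) = 1
LCM = 155*72/1 = 11160/1 = 11160

LCM = 11160


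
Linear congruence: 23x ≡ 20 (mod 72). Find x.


GCD(23, 72) = 1, unique solution
a^(-1) mod 72 = 47
x = 47 * 20 mod 72 = 4

x ≡ 4 (mod 72)


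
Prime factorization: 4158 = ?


4158 / 2 = 2079
2079 / 3 = 693
693 / 3 = 231
231 / 3 = 77
77 / 7 = 11
11 / 11 = 1
4158 = 2 × 3^3 × 7 × 11


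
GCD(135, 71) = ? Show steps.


135 = 1 * 71 + 64
71 = 1 * 64 + 7
64 = 9 * 7 + 1
7 = 7 * 1 + 0
GCD = 1


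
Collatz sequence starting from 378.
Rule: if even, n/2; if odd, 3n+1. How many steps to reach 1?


378 → 189 → 568 → 284 → 142 → 71 → 214 → 107 → 322 → 161 → 484 → 242 → 121 → 364 → 182 → 91 → 274 → 137 → 412 → 206 → 103 → 310 → 155 → 466 → 233 → 700 → 350 → 175 → 526 → 263 → 790 → 395 → 1186 → 593 → 1780 → 890 → 445 → 1336 → 668 → 334 → 167 → 502 → 251 → 754 → 377 → 1132 → 566 → 283 → 850 → 425 → 1276 → 638 → 319 → 958 → 479 → 1438 → 719 → 2158 → 1079 → 3238 → 1619 → 4858 → 2429 → 7288 → 3644 → 1822 → 911 → 2734 → 1367 → 4102 → 2051 → 6154 → 3077 → 9232 → 4616 → 2308 → 1154 → 577 → 1732 → 866 → 433 → 1300 → 650 → 325 → 976 → 488 → 244 → 122 → 61 → 184 → 92 → 46 → 23 → 70 → 35 → 106 → 53 → 160 → 80 → 40 → 20 → 10 → 5 → 16 → 8 → 4 → 2 → 1
Total steps = 107

107 steps


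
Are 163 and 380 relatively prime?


Euclidean algorithm:
380 = 2 * 163 + 54
163 = 3 * 54 + 1
54 = 54 * 1 + 0
GCD(163, 380) = 1

Yes, coprime (GCD = 1)


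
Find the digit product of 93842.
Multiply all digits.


9 × 3 × 8 × 4 × 2 = 1728


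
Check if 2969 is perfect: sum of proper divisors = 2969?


Proper divisors of 2969: 1
Sum = 1 = 1

No, 2969 is not perfect (1 ≠ 2969)


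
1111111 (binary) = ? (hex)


1111111 (base 2) = 127 (decimal)
127 (decimal) = 7F (base 16)


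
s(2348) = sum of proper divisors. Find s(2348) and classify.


Proper divisors: 1, 2, 4, 587, 1174
Sum = 1 + 2 + 4 + 587 + 1174 = 1768
1768 < 2348 → deficient

s(2348) = 1768 (deficient)


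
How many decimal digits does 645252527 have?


645252527 has 9 digits in base 10
floor(log10(645252527)) + 1 = floor(8.8097) + 1 = 9

9 digits (base 10)


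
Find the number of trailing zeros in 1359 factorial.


floor(1359/5) = 271
floor(1359/25) = 54
floor(1359/125) = 10
floor(1359/625) = 2
Total = 337

337 trailing zeros


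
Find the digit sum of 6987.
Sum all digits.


6 + 9 + 8 + 7 = 30


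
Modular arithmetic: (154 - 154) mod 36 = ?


154 - 154 = 0
0 mod 36 = 0


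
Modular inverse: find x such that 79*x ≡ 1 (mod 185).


Use the extended Euclidean algorithm on (185, 79); each row r = 185*s + 79*t:
r=185, s=1, t=0
r=79, s=0, t=1
q=2: r=27, s=1, t=-2   [185*(1) + 79*(-2) = 27]
q=2: r=25, s=-2, t=5   [185*(-2) + 79*(5) = 25]
q=1: r=2, s=3, t=-7   [185*(3) + 79*(-7) = 2]
q=12: r=1, s=-38, t=89   [185*(-38) + 79*(89) = 1]
q=2: r=0, s=79, t=-185   [185*(79) + 79*(-185) = 0]
GCD = 1 with t = 89, so 79*(89) ≡ 1 (mod 185)
Inverse = 89 mod 185 = 89
Check: 79 * 89 = 7031 ≡ 1 (mod 185)

79^(-1) ≡ 89 (mod 185)


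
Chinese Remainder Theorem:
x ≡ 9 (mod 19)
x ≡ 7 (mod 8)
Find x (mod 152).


M = 19*8 = 152
M1 = M/19 = 8, M2 = M/8 = 19
M1^(-1) mod 19 = 12, M2^(-1) mod 8 = 3
x = 9*8*12 + 7*19*3 = 1263
1263 mod 152 = 47
Check: 47 mod 19 = 9 ✓, 47 mod 8 = 7 ✓

x ≡ 47 (mod 152)


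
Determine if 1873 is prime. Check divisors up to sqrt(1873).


Check divisors up to sqrt(1873) = 43.2782
No divisors found.
1873 is prime.

Yes, 1873 is prime


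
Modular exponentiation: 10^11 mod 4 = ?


10^1 mod 4 = 2
10^2 mod 4 = 0
10^3 mod 4 = 0
10^4 mod 4 = 0
10^5 mod 4 = 0
10^6 mod 4 = 0
10^7 mod 4 = 0
10^8 mod 4 = 0
10^9 mod 4 = 0
10^10 mod 4 = 0
10^11 mod 4 = 0


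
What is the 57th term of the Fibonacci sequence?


Sequence: 1, 1, 2, 3, 5, 8, 13, 21, 34, 55, 89, 144, 233, 377, 610, 987, 1597, 2584, 4181, 6765, 10946, 17711, 28657, 46368, 75025, 121393, 196418, 317811, 514229, 832040, 1346269, 2178309, 3524578, 5702887, 9227465, 14930352, 24157817, 39088169, 63245986, 102334155, 165580141, 267914296, 433494437, 701408733, 1134903170, 1836311903, 2971215073, 4807526976, 7778742049, 12586269025, 20365011074, 32951280099, 53316291173, 86267571272, 139583862445, 225851433717, 365435296162
F(57) = 365435296162


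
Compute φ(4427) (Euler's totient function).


4427 = 19 × 233
Prime factors: 19, 233
φ(4427) = 4427 × (1-1/19) × (1-1/233)
= 4427 × 18/19 × 232/233 = 4176

φ(4427) = 4176


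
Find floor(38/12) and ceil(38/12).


38/12 = 3.1667
floor = 3
ceil = 4

floor = 3, ceil = 4


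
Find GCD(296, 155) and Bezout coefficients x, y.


Tabular extended Euclidean (each row: r = 296*s + 155*t):
r=296, s=1, t=0
r=155, s=0, t=1
q=1: r=141, s=1, t=-1   [296*(1) + 155*(-1) = 141]
q=1: r=14, s=-1, t=2   [296*(-1) + 155*(2) = 14]
q=10: r=1, s=11, t=-21   [296*(11) + 155*(-21) = 1]
q=14: r=0, s=-155, t=296   [296*(-155) + 155*(296) = 0]
GCD = 1; from the row with r=1: x=11, y=-21
Check: 296*(11) + 155*(-21) = 3256 - 3255 = 1

GCD = 1, x = 11, y = -21


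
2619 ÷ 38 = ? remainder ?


2619 = 38 * 68 + 35
Check: 2584 + 35 = 2619

q = 68, r = 35


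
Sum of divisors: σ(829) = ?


Divisors of 829: 1, 829
Sum = 1 + 829 = 830

σ(829) = 830


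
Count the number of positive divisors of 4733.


4733 = 4733^1
d(4733) = (1+1) = 2

2 divisors


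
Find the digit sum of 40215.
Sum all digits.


4 + 0 + 2 + 1 + 5 = 12


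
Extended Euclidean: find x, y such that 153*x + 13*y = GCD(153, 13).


Tabular extended Euclidean (each row: r = 153*s + 13*t):
r=153, s=1, t=0
r=13, s=0, t=1
q=11: r=10, s=1, t=-11   [153*(1) + 13*(-11) = 10]
q=1: r=3, s=-1, t=12   [153*(-1) + 13*(12) = 3]
q=3: r=1, s=4, t=-47   [153*(4) + 13*(-47) = 1]
q=3: r=0, s=-13, t=153   [153*(-13) + 13*(153) = 0]
GCD = 1; from the row with r=1: x=4, y=-47
Check: 153*(4) + 13*(-47) = 612 - 611 = 1

GCD = 1, x = 4, y = -47


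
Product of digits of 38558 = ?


3 × 8 × 5 × 5 × 8 = 4800


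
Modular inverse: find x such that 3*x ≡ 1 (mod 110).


Use the extended Euclidean algorithm on (110, 3); each row r = 110*s + 3*t:
r=110, s=1, t=0
r=3, s=0, t=1
q=36: r=2, s=1, t=-36   [110*(1) + 3*(-36) = 2]
q=1: r=1, s=-1, t=37   [110*(-1) + 3*(37) = 1]
q=2: r=0, s=3, t=-110   [110*(3) + 3*(-110) = 0]
GCD = 1 with t = 37, so 3*(37) ≡ 1 (mod 110)
Inverse = 37 mod 110 = 37
Check: 3 * 37 = 111 ≡ 1 (mod 110)

3^(-1) ≡ 37 (mod 110)


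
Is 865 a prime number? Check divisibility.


865 / 5 = 173 (exact division)
865 is NOT prime.

No, 865 is not prime


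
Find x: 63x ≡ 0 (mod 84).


GCD(63, 84) = 21 divides 0
Divide: 3x ≡ 0 (mod 4)
x ≡ 0 (mod 4)


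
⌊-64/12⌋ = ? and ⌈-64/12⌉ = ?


-64/12 = -5.3333
floor = -6
ceil = -5

floor = -6, ceil = -5


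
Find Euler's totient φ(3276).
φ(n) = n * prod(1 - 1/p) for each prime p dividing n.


3276 = 2^2 × 3^2 × 7 × 13
Prime factors: 2, 3, 7, 13
φ(3276) = 3276 × (1-1/2) × (1-1/3) × (1-1/7) × (1-1/13)
= 3276 × 1/2 × 2/3 × 6/7 × 12/13 = 864

φ(3276) = 864


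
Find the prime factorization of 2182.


2182 / 2 = 1091
1091 / 1091 = 1
2182 = 2 × 1091


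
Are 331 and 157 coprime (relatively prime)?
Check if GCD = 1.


Euclidean algorithm:
331 = 2 * 157 + 17
157 = 9 * 17 + 4
17 = 4 * 4 + 1
4 = 4 * 1 + 0
GCD(331, 157) = 1

Yes, coprime (GCD = 1)


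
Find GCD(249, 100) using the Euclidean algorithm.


249 = 2 * 100 + 49
100 = 2 * 49 + 2
49 = 24 * 2 + 1
2 = 2 * 1 + 0
GCD = 1


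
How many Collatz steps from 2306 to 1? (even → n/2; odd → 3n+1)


2306 → 1153 → 3460 → 1730 → 865 → 2596 → 1298 → 649 → 1948 → 974 → 487 → 1462 → 731 → 2194 → 1097 → 3292 → 1646 → 823 → 2470 → 1235 → 3706 → 1853 → 5560 → 2780 → 1390 → 695 → 2086 → 1043 → 3130 → 1565 → 4696 → 2348 → 1174 → 587 → 1762 → 881 → 2644 → 1322 → 661 → 1984 → 992 → 496 → 248 → 124 → 62 → 31 → 94 → 47 → 142 → 71 → 214 → 107 → 322 → 161 → 484 → 242 → 121 → 364 → 182 → 91 → 274 → 137 → 412 → 206 → 103 → 310 → 155 → 466 → 233 → 700 → 350 → 175 → 526 → 263 → 790 → 395 → 1186 → 593 → 1780 → 890 → 445 → 1336 → 668 → 334 → 167 → 502 → 251 → 754 → 377 → 1132 → 566 → 283 → 850 → 425 → 1276 → 638 → 319 → 958 → 479 → 1438 → 719 → 2158 → 1079 → 3238 → 1619 → 4858 → 2429 → 7288 → 3644 → 1822 → 911 → 2734 → 1367 → 4102 → 2051 → 6154 → 3077 → 9232 → 4616 → 2308 → 1154 → 577 → 1732 → 866 → 433 → 1300 → 650 → 325 → 976 → 488 → 244 → 122 → 61 → 184 → 92 → 46 → 23 → 70 → 35 → 106 → 53 → 160 → 80 → 40 → 20 → 10 → 5 → 16 → 8 → 4 → 2 → 1
Total steps = 151

151 steps


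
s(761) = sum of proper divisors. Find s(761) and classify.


Proper divisors: 1
Sum = 1 = 1
1 < 761 → deficient

s(761) = 1 (deficient)


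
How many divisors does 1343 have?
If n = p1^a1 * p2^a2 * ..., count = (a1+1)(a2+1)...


1343 = 17^1 × 79^1
d(1343) = (1+1) × (1+1) = 4

4 divisors


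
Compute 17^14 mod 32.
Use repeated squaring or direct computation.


17^1 mod 32 = 17
17^2 mod 32 = 1
17^3 mod 32 = 17
17^4 mod 32 = 1
17^5 mod 32 = 17
17^6 mod 32 = 1
17^7 mod 32 = 17
17^8 mod 32 = 1
17^9 mod 32 = 17
17^10 mod 32 = 1
17^11 mod 32 = 17
17^12 mod 32 = 1
17^13 mod 32 = 17
17^14 mod 32 = 1


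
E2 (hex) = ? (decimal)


E2 (base 16) = 226 (decimal)
226 (decimal) = 226 (base 10)


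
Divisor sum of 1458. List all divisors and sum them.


Divisors of 1458: 1, 2, 3, 6, 9, 18, 27, 54, 81, 162, 243, 486, 729, 1458
Sum = 1 + 2 + 3 + 6 + 9 + 18 + 27 + 54 + 81 + 162 + 243 + 486 + 729 + 1458 = 3279

σ(1458) = 3279


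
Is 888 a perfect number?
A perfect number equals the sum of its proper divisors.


Proper divisors of 888: 1, 2, 3, 4, 6, 8, 12, 24, 37, 74, 111, 148, 222, 296, 444
Sum = 1 + 2 + 3 + 4 + 6 + 8 + 12 + 24 + 37 + 74 + 111 + 148 + 222 + 296 + 444 = 1392

No, 888 is not perfect (1392 ≠ 888)


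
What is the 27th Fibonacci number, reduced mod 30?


F(k) mod 30 for k=1..27:
1, 1, 2, 3, 5, 8, 13, 21, 4, 25, 29, 24, 23, 17, 10, 27, 7, 4, 11, 15, 26, 11, 7, 18, 25, 13, 8
F(27) mod 30 = 8


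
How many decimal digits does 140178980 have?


140178980 has 9 digits in base 10
floor(log10(140178980)) + 1 = floor(8.1467) + 1 = 9

9 digits (base 10)


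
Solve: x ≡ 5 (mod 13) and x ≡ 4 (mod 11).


M = 13*11 = 143
M1 = M/13 = 11, M2 = M/11 = 13
M1^(-1) mod 13 = 6, M2^(-1) mod 11 = 6
x = 5*11*6 + 4*13*6 = 642
642 mod 143 = 70
Check: 70 mod 13 = 5 ✓, 70 mod 11 = 4 ✓

x ≡ 70 (mod 143)
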